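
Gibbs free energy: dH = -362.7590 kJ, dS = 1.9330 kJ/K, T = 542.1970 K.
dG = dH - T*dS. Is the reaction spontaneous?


T*dS = 542.1970 * 1.9330 = 1048.0668 kJ
dG = -362.7590 - 1048.0668 = -1410.8258 kJ (spontaneous)

dG = -1410.8258 kJ, spontaneous


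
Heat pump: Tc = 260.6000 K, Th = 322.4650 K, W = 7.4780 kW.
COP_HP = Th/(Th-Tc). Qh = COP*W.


COP = 322.4650 / 61.8650 = 5.2124
Qh = 5.2124 * 7.4780 = 38.9783 kW

COP = 5.2124, Qh = 38.9783 kW


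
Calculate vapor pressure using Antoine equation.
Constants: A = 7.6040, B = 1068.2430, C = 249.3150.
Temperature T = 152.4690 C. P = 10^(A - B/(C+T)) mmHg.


C+T = 401.7840
B/(C+T) = 2.6587
log10(P) = 7.6040 - 2.6587 = 4.9453
P = 10^4.9453 = 88155.7252 mmHg

88155.7252 mmHg


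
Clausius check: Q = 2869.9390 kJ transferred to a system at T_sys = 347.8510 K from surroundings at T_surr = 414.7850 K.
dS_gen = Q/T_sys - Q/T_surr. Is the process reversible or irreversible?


dS_sys = 2869.9390/347.8510 = 8.2505 kJ/K
dS_surr = -2869.9390/414.7850 = -6.9191 kJ/K
dS_gen = 8.2505 - 6.9191 = 1.3314 kJ/K (irreversible)

dS_gen = 1.3314 kJ/K, irreversible


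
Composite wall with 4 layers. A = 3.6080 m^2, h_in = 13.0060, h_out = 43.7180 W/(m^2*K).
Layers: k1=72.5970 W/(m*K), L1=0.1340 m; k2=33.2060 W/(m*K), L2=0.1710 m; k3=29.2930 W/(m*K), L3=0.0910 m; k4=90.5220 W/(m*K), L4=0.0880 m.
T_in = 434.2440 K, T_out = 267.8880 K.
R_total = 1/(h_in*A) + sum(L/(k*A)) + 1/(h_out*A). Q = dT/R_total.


R_conv_in = 1/(13.0060*3.6080) = 0.0213
R_1 = 0.1340/(72.5970*3.6080) = 0.0005
R_2 = 0.1710/(33.2060*3.6080) = 0.0014
R_3 = 0.0910/(29.2930*3.6080) = 0.0009
R_4 = 0.0880/(90.5220*3.6080) = 0.0003
R_conv_out = 1/(43.7180*3.6080) = 0.0063
R_total = 0.0307 K/W
Q = 166.3560 / 0.0307 = 5415.3387 W

R_total = 0.0307 K/W, Q = 5415.3387 W


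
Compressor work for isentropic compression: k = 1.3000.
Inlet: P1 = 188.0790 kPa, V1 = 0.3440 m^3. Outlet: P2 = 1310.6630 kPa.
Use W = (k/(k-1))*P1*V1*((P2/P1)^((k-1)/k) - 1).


(k-1)/k = 0.2308
(P2/P1)^exp = 1.5652
W = 4.3333 * 188.0790 * 0.3440 * (1.5652 - 1) = 158.4647 kJ

158.4647 kJ


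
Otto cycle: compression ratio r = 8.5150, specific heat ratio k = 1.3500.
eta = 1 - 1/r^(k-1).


r^(k-1) = 2.1162
eta = 1 - 1/2.1162 = 0.5275 = 52.7463%

52.7463%


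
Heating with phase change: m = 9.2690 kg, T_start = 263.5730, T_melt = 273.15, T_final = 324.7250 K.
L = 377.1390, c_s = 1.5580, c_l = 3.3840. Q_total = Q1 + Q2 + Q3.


Q1 (sensible, solid) = 9.2690 * 1.5580 * 9.5770 = 138.3024 kJ
Q2 (latent) = 9.2690 * 377.1390 = 3495.7014 kJ
Q3 (sensible, liquid) = 9.2690 * 3.3840 * 51.5750 = 1617.7167 kJ
Q_total = 5251.7205 kJ

5251.7205 kJ


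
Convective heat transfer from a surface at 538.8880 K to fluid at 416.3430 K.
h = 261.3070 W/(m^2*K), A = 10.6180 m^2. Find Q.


dT = 122.5450 K
Q = 261.3070 * 10.6180 * 122.5450 = 340008.1765 W

340008.1765 W


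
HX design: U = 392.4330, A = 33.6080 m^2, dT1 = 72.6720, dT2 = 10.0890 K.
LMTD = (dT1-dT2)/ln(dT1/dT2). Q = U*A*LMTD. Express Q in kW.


LMTD = 31.6955 K
Q = 392.4330 * 33.6080 * 31.6955 = 418027.7681 W = 418.0278 kW

418.0278 kW


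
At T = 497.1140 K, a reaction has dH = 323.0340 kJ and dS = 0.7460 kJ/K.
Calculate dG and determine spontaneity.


T*dS = 497.1140 * 0.7460 = 370.8470 kJ
dG = 323.0340 - 370.8470 = -47.8130 kJ (spontaneous)

dG = -47.8130 kJ, spontaneous


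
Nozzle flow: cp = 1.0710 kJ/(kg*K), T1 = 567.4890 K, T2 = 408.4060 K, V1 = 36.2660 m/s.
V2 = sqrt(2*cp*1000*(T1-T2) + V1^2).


dT = 159.0830 K
2*cp*1000*dT = 340755.7860
V1^2 = 1315.2228
V2 = sqrt(342071.0088) = 584.8684 m/s

584.8684 m/s


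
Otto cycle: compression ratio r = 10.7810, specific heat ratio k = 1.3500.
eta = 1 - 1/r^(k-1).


r^(k-1) = 2.2984
eta = 1 - 1/2.2984 = 0.5649 = 56.4920%

56.4920%


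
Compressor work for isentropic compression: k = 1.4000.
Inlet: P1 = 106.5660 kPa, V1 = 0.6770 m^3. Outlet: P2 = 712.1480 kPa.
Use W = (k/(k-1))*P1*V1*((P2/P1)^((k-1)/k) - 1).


(k-1)/k = 0.2857
(P2/P1)^exp = 1.7207
W = 3.5000 * 106.5660 * 0.6770 * (1.7207 - 1) = 181.9779 kJ

181.9779 kJ


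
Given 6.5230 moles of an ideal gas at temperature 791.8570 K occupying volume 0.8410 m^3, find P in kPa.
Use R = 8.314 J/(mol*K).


P = nRT/V = 6.5230 * 8.314 * 791.8570 / 0.8410
= 42944.1646 / 0.8410 = 51063.2160 Pa = 51.0632 kPa

51.0632 kPa


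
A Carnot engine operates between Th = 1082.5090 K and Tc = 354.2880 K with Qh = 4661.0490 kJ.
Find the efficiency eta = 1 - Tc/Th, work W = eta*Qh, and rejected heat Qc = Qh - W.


eta = 1 - 354.2880/1082.5090 = 0.6727
W = 0.6727 * 4661.0490 = 3135.5617 kJ
Qc = 4661.0490 - 3135.5617 = 1525.4873 kJ

eta = 67.2716%, W = 3135.5617 kJ, Qc = 1525.4873 kJ


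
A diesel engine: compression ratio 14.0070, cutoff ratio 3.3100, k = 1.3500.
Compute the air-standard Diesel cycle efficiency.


r^(k-1) = 2.5190
rc^k = 5.0323
eta = 0.4867 = 48.6680%

48.6680%


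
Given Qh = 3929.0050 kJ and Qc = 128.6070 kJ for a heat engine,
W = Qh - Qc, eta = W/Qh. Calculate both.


W = 3929.0050 - 128.6070 = 3800.3980 kJ
eta = 3800.3980 / 3929.0050 = 0.9673 = 96.7267%

W = 3800.3980 kJ, eta = 96.7267%


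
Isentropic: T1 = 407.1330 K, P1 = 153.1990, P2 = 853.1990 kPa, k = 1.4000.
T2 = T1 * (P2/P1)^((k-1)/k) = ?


(k-1)/k = 0.2857
(P2/P1)^exp = 1.6334
T2 = 407.1330 * 1.6334 = 664.9981 K

664.9981 K


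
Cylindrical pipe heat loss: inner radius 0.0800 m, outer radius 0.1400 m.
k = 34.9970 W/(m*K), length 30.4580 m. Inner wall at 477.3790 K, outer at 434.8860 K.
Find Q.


dT = 42.4930 K
ln(ro/ri) = 0.5596
Q = 2*pi*34.9970*30.4580*42.4930 / 0.5596 = 508556.8439 W

508556.8439 W


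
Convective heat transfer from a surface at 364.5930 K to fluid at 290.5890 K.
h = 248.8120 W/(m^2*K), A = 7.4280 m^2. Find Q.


dT = 74.0040 K
Q = 248.8120 * 7.4280 * 74.0040 = 136772.3824 W

136772.3824 W


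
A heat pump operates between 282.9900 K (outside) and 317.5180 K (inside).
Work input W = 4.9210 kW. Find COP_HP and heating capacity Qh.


COP = 317.5180 / 34.5280 = 9.1960
Qh = 9.1960 * 4.9210 = 45.2533 kW

COP = 9.1960, Qh = 45.2533 kW


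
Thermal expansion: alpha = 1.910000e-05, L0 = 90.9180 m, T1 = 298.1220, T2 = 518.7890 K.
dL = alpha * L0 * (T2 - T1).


dT = 220.6670 K
dL = 1.910000e-05 * 90.9180 * 220.6670 = 0.383196 m
L_final = 91.301196 m

dL = 0.383196 m


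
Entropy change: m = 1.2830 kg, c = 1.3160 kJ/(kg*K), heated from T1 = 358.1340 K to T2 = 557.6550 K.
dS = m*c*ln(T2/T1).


T2/T1 = 1.5571
ln(T2/T1) = 0.4428
dS = 1.2830 * 1.3160 * 0.4428 = 0.7477 kJ/K

0.7477 kJ/K


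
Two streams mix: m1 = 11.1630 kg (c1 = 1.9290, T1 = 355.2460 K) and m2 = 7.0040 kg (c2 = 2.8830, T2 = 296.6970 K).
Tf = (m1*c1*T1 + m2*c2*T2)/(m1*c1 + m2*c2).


num = 13640.7275
den = 41.7260
Tf = 326.9123 K

326.9123 K


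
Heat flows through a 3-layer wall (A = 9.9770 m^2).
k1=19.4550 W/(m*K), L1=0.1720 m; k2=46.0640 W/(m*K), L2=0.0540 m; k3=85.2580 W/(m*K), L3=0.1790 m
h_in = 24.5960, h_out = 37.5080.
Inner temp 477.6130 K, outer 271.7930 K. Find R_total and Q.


R_conv_in = 1/(24.5960*9.9770) = 0.0041
R_1 = 0.1720/(19.4550*9.9770) = 0.0009
R_2 = 0.0540/(46.0640*9.9770) = 0.0001
R_3 = 0.1790/(85.2580*9.9770) = 0.0002
R_conv_out = 1/(37.5080*9.9770) = 0.0027
R_total = 0.0080 K/W
Q = 205.8200 / 0.0080 = 25852.2972 W

R_total = 0.0080 K/W, Q = 25852.2972 W


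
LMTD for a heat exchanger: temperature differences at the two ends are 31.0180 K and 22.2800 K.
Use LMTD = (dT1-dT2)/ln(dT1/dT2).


dT1/dT2 = 1.3922
ln(dT1/dT2) = 0.3309
LMTD = 8.7380 / 0.3309 = 26.4085 K

26.4085 K


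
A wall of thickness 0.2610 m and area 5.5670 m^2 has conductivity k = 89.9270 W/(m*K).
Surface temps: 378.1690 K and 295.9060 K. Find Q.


dT = 82.2630 K
Q = 89.9270 * 5.5670 * 82.2630 / 0.2610 = 157788.5055 W

157788.5055 W


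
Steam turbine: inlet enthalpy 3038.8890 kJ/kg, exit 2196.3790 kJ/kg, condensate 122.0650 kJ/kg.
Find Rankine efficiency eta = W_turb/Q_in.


W = 842.5100 kJ/kg
Q_in = 2916.8240 kJ/kg
eta = 0.2888 = 28.8845%

eta = 28.8845%


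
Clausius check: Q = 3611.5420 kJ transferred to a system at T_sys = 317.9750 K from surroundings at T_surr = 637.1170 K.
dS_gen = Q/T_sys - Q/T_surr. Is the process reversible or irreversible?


dS_sys = 3611.5420/317.9750 = 11.3579 kJ/K
dS_surr = -3611.5420/637.1170 = -5.6686 kJ/K
dS_gen = 11.3579 - 5.6686 = 5.6894 kJ/K (irreversible)

dS_gen = 5.6894 kJ/K, irreversible


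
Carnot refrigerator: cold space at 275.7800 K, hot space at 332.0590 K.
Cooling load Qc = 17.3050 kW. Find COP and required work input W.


COP = 275.7800 / 56.2790 = 4.9002
W = 17.3050 / 4.9002 = 3.5315 kW

COP = 4.9002, W = 3.5315 kW


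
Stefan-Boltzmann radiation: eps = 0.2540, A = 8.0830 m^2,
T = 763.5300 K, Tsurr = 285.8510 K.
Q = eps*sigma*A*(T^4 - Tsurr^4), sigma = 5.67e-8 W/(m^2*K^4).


T^4 = 3.3986e+11
Tsurr^4 = 6.6767e+09
Q = 0.2540 * 5.67e-8 * 8.0830 * 3.3319e+11 = 38786.1879 W

38786.1879 W


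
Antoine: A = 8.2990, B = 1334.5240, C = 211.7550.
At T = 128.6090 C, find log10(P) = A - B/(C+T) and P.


C+T = 340.3640
B/(C+T) = 3.9209
log10(P) = 8.2990 - 3.9209 = 4.3781
P = 10^4.3781 = 23885.0994 mmHg

23885.0994 mmHg


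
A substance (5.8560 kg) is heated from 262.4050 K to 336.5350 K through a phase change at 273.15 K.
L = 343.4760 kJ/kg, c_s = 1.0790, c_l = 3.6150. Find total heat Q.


Q1 (sensible, solid) = 5.8560 * 1.0790 * 10.7450 = 67.8936 kJ
Q2 (latent) = 5.8560 * 343.4760 = 2011.3955 kJ
Q3 (sensible, liquid) = 5.8560 * 3.6150 * 63.3850 = 1341.8250 kJ
Q_total = 3421.1140 kJ

3421.1140 kJ


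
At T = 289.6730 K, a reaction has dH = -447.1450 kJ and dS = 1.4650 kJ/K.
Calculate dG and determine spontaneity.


T*dS = 289.6730 * 1.4650 = 424.3709 kJ
dG = -447.1450 - 424.3709 = -871.5159 kJ (spontaneous)

dG = -871.5159 kJ, spontaneous


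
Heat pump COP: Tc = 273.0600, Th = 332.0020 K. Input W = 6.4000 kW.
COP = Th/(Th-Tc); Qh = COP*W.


COP = 332.0020 / 58.9420 = 5.6327
Qh = 5.6327 * 6.4000 = 36.0492 kW

COP = 5.6327, Qh = 36.0492 kW


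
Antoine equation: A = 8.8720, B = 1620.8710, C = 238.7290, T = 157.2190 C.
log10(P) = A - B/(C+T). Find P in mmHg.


C+T = 395.9480
B/(C+T) = 4.0936
log10(P) = 8.8720 - 4.0936 = 4.7784
P = 10^4.7784 = 60027.9987 mmHg

60027.9987 mmHg


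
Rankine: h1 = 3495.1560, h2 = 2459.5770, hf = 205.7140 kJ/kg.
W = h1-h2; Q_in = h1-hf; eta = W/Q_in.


W = 1035.5790 kJ/kg
Q_in = 3289.4420 kJ/kg
eta = 0.3148 = 31.4819%

eta = 31.4819%


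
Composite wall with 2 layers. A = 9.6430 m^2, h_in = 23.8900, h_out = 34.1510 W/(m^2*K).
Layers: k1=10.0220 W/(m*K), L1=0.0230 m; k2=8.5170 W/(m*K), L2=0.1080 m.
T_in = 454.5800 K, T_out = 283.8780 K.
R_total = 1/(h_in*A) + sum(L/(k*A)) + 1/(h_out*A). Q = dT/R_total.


R_conv_in = 1/(23.8900*9.6430) = 0.0043
R_1 = 0.0230/(10.0220*9.6430) = 0.0002
R_2 = 0.1080/(8.5170*9.6430) = 0.0013
R_conv_out = 1/(34.1510*9.6430) = 0.0030
R_total = 0.0089 K/W
Q = 170.7020 / 0.0089 = 19114.7398 W

R_total = 0.0089 K/W, Q = 19114.7398 W


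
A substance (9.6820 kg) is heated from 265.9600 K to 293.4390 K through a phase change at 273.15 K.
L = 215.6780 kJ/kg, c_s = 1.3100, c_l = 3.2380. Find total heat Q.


Q1 (sensible, solid) = 9.6820 * 1.3100 * 7.1900 = 91.1938 kJ
Q2 (latent) = 9.6820 * 215.6780 = 2088.1944 kJ
Q3 (sensible, liquid) = 9.6820 * 3.2380 * 20.2890 = 636.0666 kJ
Q_total = 2815.4547 kJ

2815.4547 kJ


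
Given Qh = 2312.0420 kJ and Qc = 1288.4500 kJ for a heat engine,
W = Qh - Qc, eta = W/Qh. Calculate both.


W = 2312.0420 - 1288.4500 = 1023.5920 kJ
eta = 1023.5920 / 2312.0420 = 0.4427 = 44.2722%

W = 1023.5920 kJ, eta = 44.2722%


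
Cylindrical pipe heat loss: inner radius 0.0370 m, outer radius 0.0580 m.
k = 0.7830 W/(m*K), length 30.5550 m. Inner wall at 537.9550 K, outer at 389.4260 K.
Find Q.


dT = 148.5290 K
ln(ro/ri) = 0.4495
Q = 2*pi*0.7830*30.5550*148.5290 / 0.4495 = 49668.5214 W

49668.5214 W


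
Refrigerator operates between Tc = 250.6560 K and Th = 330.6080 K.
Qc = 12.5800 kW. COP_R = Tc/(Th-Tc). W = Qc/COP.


COP = 250.6560 / 79.9520 = 3.1351
W = 12.5800 / 3.1351 = 4.0127 kW

COP = 3.1351, W = 4.0127 kW


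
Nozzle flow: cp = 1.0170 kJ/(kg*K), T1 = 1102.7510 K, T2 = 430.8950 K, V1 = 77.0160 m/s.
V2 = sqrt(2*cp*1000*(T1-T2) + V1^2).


dT = 671.8560 K
2*cp*1000*dT = 1366555.1040
V1^2 = 5931.4643
V2 = sqrt(1372486.5683) = 1171.5317 m/s

1171.5317 m/s


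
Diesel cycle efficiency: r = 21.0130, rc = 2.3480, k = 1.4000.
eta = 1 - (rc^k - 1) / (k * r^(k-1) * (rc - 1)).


r^(k-1) = 3.3806
rc^k = 3.3035
eta = 0.6389 = 63.8940%

63.8940%


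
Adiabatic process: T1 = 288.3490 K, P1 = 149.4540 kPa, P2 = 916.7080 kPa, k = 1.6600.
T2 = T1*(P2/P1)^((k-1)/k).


(k-1)/k = 0.3976
(P2/P1)^exp = 2.0568
T2 = 288.3490 * 2.0568 = 593.0751 K

593.0751 K


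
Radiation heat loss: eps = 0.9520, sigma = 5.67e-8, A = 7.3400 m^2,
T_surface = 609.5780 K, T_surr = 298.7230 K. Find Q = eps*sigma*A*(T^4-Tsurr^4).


T^4 = 1.3808e+11
Tsurr^4 = 7.9630e+09
Q = 0.9520 * 5.67e-8 * 7.3400 * 1.3011e+11 = 51550.8417 W

51550.8417 W


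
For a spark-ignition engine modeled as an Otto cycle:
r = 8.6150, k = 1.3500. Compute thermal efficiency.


r^(k-1) = 2.1249
eta = 1 - 1/2.1249 = 0.5294 = 52.9391%

52.9391%


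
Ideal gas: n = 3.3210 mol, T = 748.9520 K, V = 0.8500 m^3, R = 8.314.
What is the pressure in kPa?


P = nRT/V = 3.3210 * 8.314 * 748.9520 / 0.8500
= 20679.1594 / 0.8500 = 24328.4228 Pa = 24.3284 kPa

24.3284 kPa


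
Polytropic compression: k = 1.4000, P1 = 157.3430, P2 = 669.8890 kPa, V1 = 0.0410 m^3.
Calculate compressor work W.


(k-1)/k = 0.2857
(P2/P1)^exp = 1.5127
W = 3.5000 * 157.3430 * 0.0410 * (1.5127 - 1) = 11.5766 kJ

11.5766 kJ


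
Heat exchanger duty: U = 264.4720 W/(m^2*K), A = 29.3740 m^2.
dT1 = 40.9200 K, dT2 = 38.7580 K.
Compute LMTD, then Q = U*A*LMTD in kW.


LMTD = 39.8292 K
Q = 264.4720 * 29.3740 * 39.8292 = 309417.3051 W = 309.4173 kW

309.4173 kW


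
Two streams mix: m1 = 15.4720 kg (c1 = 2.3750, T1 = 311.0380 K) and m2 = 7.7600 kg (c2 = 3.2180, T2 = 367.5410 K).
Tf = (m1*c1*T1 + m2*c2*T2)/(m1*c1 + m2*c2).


num = 20607.5186
den = 61.7177
Tf = 333.8998 K

333.8998 K


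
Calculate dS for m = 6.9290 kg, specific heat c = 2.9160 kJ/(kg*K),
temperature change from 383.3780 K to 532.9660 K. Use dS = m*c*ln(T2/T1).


T2/T1 = 1.3902
ln(T2/T1) = 0.3294
dS = 6.9290 * 2.9160 * 0.3294 = 6.6562 kJ/K

6.6562 kJ/K


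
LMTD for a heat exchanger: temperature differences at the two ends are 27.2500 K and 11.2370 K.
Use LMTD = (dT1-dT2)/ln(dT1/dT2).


dT1/dT2 = 2.4250
ln(dT1/dT2) = 0.8858
LMTD = 16.0130 / 0.8858 = 18.0766 K

18.0766 K


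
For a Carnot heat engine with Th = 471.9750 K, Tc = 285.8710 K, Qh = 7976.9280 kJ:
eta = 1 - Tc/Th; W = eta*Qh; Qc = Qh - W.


eta = 1 - 285.8710/471.9750 = 0.3943
W = 0.3943 * 7976.9280 = 3145.3747 kJ
Qc = 7976.9280 - 3145.3747 = 4831.5533 kJ

eta = 39.4309%, W = 3145.3747 kJ, Qc = 4831.5533 kJ


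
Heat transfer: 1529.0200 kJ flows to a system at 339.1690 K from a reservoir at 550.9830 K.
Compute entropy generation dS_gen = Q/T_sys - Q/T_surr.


dS_sys = 1529.0200/339.1690 = 4.5081 kJ/K
dS_surr = -1529.0200/550.9830 = -2.7751 kJ/K
dS_gen = 4.5081 - 2.7751 = 1.7331 kJ/K (irreversible)

dS_gen = 1.7331 kJ/K, irreversible


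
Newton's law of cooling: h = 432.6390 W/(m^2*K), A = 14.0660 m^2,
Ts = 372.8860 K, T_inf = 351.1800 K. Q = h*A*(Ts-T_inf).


dT = 21.7060 K
Q = 432.6390 * 14.0660 * 21.7060 = 132091.8668 W

132091.8668 W


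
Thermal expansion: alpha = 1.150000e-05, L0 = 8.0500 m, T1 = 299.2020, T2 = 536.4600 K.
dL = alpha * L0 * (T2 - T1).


dT = 237.2580 K
dL = 1.150000e-05 * 8.0500 * 237.2580 = 0.021964 m
L_final = 8.071964 m

dL = 0.021964 m


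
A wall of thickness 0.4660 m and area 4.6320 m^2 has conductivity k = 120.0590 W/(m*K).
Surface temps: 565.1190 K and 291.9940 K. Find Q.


dT = 273.1250 K
Q = 120.0590 * 4.6320 * 273.1250 / 0.4660 = 325940.8622 W

325940.8622 W


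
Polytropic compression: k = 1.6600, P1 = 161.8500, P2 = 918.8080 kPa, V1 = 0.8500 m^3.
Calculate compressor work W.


(k-1)/k = 0.3976
(P2/P1)^exp = 1.9945
W = 2.5152 * 161.8500 * 0.8500 * (1.9945 - 1) = 344.1025 kJ

344.1025 kJ


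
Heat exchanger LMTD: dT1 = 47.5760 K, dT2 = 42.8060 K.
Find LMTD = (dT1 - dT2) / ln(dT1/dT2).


dT1/dT2 = 1.1114
ln(dT1/dT2) = 0.1057
LMTD = 4.7700 / 0.1057 = 45.1490 K

45.1490 K


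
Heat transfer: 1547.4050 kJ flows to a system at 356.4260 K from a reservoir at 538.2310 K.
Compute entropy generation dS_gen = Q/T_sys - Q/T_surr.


dS_sys = 1547.4050/356.4260 = 4.3414 kJ/K
dS_surr = -1547.4050/538.2310 = -2.8750 kJ/K
dS_gen = 4.3414 - 2.8750 = 1.4665 kJ/K (irreversible)

dS_gen = 1.4665 kJ/K, irreversible


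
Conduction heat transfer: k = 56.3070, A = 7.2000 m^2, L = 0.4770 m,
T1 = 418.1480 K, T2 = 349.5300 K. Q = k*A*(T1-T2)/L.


dT = 68.6180 K
Q = 56.3070 * 7.2000 * 68.6180 / 0.4770 = 58319.6034 W

58319.6034 W


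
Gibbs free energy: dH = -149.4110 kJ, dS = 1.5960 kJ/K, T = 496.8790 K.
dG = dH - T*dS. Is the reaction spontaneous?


T*dS = 496.8790 * 1.5960 = 793.0189 kJ
dG = -149.4110 - 793.0189 = -942.4299 kJ (spontaneous)

dG = -942.4299 kJ, spontaneous


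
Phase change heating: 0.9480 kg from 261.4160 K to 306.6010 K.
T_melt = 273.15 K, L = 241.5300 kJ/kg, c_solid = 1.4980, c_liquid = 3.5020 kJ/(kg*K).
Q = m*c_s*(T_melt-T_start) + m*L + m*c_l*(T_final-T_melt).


Q1 (sensible, solid) = 0.9480 * 1.4980 * 11.7340 = 16.6635 kJ
Q2 (latent) = 0.9480 * 241.5300 = 228.9704 kJ
Q3 (sensible, liquid) = 0.9480 * 3.5020 * 33.4510 = 111.0538 kJ
Q_total = 356.6878 kJ

356.6878 kJ


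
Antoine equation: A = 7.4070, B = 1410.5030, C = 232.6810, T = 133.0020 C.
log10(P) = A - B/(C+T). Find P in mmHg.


C+T = 365.6830
B/(C+T) = 3.8572
log10(P) = 7.4070 - 3.8572 = 3.5498
P = 10^3.5498 = 3546.7117 mmHg

3546.7117 mmHg


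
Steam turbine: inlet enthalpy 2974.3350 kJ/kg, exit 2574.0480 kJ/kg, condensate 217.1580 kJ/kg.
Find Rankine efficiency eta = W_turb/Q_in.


W = 400.2870 kJ/kg
Q_in = 2757.1770 kJ/kg
eta = 0.1452 = 14.5180%

eta = 14.5180%


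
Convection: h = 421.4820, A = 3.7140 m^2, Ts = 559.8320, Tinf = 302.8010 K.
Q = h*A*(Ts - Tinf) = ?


dT = 257.0310 K
Q = 421.4820 * 3.7140 * 257.0310 = 402352.2529 W

402352.2529 W


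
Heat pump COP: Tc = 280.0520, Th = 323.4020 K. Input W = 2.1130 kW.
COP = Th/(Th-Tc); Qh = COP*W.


COP = 323.4020 / 43.3500 = 7.4603
Qh = 7.4603 * 2.1130 = 15.7635 kW

COP = 7.4603, Qh = 15.7635 kW


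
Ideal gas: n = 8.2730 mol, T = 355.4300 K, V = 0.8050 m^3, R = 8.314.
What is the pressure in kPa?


P = nRT/V = 8.2730 * 8.314 * 355.4300 / 0.8050
= 24447.0875 / 0.8050 = 30369.0527 Pa = 30.3691 kPa

30.3691 kPa


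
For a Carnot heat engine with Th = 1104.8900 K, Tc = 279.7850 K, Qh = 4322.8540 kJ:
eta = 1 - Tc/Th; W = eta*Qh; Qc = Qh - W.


eta = 1 - 279.7850/1104.8900 = 0.7468
W = 0.7468 * 4322.8540 = 3228.2023 kJ
Qc = 4322.8540 - 3228.2023 = 1094.6517 kJ

eta = 74.6776%, W = 3228.2023 kJ, Qc = 1094.6517 kJ


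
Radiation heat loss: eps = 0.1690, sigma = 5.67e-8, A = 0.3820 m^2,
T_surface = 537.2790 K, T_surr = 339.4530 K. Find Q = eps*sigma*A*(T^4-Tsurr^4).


T^4 = 8.3330e+10
Tsurr^4 = 1.3278e+10
Q = 0.1690 * 5.67e-8 * 0.3820 * 7.0052e+10 = 256.4213 W

256.4213 W


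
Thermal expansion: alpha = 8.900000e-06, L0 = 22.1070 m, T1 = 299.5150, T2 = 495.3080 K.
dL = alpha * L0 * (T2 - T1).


dT = 195.7930 K
dL = 8.900000e-06 * 22.1070 * 195.7930 = 0.038523 m
L_final = 22.145523 m

dL = 0.038523 m


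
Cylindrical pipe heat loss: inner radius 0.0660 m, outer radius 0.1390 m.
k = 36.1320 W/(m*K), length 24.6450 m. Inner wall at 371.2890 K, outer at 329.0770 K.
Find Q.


dT = 42.2120 K
ln(ro/ri) = 0.7448
Q = 2*pi*36.1320*24.6450*42.2120 / 0.7448 = 317092.3493 W

317092.3493 W


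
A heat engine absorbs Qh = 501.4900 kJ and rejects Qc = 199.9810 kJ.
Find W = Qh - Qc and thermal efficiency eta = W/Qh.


W = 501.4900 - 199.9810 = 301.5090 kJ
eta = 301.5090 / 501.4900 = 0.6012 = 60.1226%

W = 301.5090 kJ, eta = 60.1226%


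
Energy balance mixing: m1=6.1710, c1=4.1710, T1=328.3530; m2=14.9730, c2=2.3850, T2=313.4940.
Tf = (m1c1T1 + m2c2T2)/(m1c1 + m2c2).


num = 19646.6174
den = 61.4498
Tf = 319.7179 K

319.7179 K


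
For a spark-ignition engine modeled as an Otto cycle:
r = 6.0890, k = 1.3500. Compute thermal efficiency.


r^(k-1) = 1.8819
eta = 1 - 1/1.8819 = 0.4686 = 46.8615%

46.8615%


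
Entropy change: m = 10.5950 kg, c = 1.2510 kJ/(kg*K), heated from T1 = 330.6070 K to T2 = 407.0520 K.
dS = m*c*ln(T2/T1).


T2/T1 = 1.2312
ln(T2/T1) = 0.2080
dS = 10.5950 * 1.2510 * 0.2080 = 2.7570 kJ/K

2.7570 kJ/K


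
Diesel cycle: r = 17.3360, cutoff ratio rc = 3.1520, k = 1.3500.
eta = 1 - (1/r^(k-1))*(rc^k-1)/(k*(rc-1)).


r^(k-1) = 2.7141
rc^k = 4.7108
eta = 0.5294 = 52.9396%

52.9396%


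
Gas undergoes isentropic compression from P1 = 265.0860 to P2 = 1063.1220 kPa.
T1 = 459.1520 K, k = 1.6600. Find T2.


(k-1)/k = 0.3976
(P2/P1)^exp = 1.7371
T2 = 459.1520 * 1.7371 = 797.5933 K

797.5933 K


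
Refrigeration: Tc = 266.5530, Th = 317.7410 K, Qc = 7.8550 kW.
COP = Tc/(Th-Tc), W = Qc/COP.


COP = 266.5530 / 51.1880 = 5.2073
W = 7.8550 / 5.2073 = 1.5084 kW

COP = 5.2073, W = 1.5084 kW


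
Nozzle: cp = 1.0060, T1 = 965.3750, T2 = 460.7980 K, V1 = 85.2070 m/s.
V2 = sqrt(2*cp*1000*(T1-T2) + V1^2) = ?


dT = 504.5770 K
2*cp*1000*dT = 1015208.9240
V1^2 = 7260.2328
V2 = sqrt(1022469.1568) = 1011.1722 m/s

1011.1722 m/s


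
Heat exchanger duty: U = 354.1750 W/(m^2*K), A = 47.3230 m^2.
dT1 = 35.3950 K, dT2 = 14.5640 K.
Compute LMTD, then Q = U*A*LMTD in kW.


LMTD = 23.4579 K
Q = 354.1750 * 47.3230 * 23.4579 = 393168.3961 W = 393.1684 kW

393.1684 kW


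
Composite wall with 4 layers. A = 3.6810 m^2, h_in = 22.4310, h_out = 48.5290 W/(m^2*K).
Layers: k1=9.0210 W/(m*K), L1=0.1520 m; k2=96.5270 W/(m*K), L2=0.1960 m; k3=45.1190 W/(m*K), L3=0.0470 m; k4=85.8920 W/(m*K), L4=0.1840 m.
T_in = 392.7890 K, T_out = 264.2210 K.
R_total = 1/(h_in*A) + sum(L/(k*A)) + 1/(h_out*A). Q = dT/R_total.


R_conv_in = 1/(22.4310*3.6810) = 0.0121
R_1 = 0.1520/(9.0210*3.6810) = 0.0046
R_2 = 0.1960/(96.5270*3.6810) = 0.0006
R_3 = 0.0470/(45.1190*3.6810) = 0.0003
R_4 = 0.1840/(85.8920*3.6810) = 0.0006
R_conv_out = 1/(48.5290*3.6810) = 0.0056
R_total = 0.0237 K/W
Q = 128.5680 / 0.0237 = 5424.0825 W

R_total = 0.0237 K/W, Q = 5424.0825 W


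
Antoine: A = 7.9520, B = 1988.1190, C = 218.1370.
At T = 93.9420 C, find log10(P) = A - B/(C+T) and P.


C+T = 312.0790
B/(C+T) = 6.3706
log10(P) = 7.9520 - 6.3706 = 1.5814
P = 10^1.5814 = 38.1449 mmHg

38.1449 mmHg


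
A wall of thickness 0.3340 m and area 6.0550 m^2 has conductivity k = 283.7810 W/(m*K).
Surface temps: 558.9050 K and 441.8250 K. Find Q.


dT = 117.0800 K
Q = 283.7810 * 6.0550 * 117.0800 / 0.3340 = 602328.9109 W

602328.9109 W


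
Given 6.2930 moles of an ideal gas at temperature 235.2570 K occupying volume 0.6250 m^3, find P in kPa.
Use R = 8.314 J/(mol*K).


P = nRT/V = 6.2930 * 8.314 * 235.2570 / 0.6250
= 12308.6467 / 0.6250 = 19693.8347 Pa = 19.6938 kPa

19.6938 kPa


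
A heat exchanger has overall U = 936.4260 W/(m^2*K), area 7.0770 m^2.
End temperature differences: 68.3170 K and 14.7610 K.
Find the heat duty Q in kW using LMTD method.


LMTD = 34.9543 K
Q = 936.4260 * 7.0770 * 34.9543 = 231645.4731 W = 231.6455 kW

231.6455 kW


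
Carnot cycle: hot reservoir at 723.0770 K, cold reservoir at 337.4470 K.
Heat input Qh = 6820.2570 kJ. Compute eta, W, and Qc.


eta = 1 - 337.4470/723.0770 = 0.5333
W = 0.5333 * 6820.2570 = 3637.3660 kJ
Qc = 6820.2570 - 3637.3660 = 3182.8910 kJ

eta = 53.3318%, W = 3637.3660 kJ, Qc = 3182.8910 kJ


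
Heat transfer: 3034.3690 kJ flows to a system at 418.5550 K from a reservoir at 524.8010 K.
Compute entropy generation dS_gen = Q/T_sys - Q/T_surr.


dS_sys = 3034.3690/418.5550 = 7.2496 kJ/K
dS_surr = -3034.3690/524.8010 = -5.7819 kJ/K
dS_gen = 7.2496 - 5.7819 = 1.4677 kJ/K (irreversible)

dS_gen = 1.4677 kJ/K, irreversible


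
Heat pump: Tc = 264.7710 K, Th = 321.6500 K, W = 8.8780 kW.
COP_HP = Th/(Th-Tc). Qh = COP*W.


COP = 321.6500 / 56.8790 = 5.6550
Qh = 5.6550 * 8.8780 = 50.2050 kW

COP = 5.6550, Qh = 50.2050 kW


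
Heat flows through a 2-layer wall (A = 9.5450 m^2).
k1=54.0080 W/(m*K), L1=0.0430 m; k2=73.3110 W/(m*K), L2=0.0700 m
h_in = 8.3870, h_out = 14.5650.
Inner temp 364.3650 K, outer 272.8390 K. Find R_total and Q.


R_conv_in = 1/(8.3870*9.5450) = 0.0125
R_1 = 0.0430/(54.0080*9.5450) = 8.3413e-05
R_2 = 0.0700/(73.3110*9.5450) = 0.0001
R_conv_out = 1/(14.5650*9.5450) = 0.0072
R_total = 0.0199 K/W
Q = 91.5260 / 0.0199 = 4606.6838 W

R_total = 0.0199 K/W, Q = 4606.6838 W


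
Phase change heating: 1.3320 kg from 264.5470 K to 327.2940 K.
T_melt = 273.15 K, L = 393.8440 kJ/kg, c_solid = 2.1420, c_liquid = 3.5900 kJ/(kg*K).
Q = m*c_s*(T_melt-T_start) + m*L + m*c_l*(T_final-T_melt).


Q1 (sensible, solid) = 1.3320 * 2.1420 * 8.6030 = 24.5456 kJ
Q2 (latent) = 1.3320 * 393.8440 = 524.6002 kJ
Q3 (sensible, liquid) = 1.3320 * 3.5900 * 54.1440 = 258.9101 kJ
Q_total = 808.0559 kJ

808.0559 kJ


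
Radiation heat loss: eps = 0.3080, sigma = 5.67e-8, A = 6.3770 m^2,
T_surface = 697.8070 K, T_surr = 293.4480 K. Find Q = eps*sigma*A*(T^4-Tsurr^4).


T^4 = 2.3711e+11
Tsurr^4 = 7.4152e+09
Q = 0.3080 * 5.67e-8 * 6.3770 * 2.2969e+11 = 25579.5228 W

25579.5228 W


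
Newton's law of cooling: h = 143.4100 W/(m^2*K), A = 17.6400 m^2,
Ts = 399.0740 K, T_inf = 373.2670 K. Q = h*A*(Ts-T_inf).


dT = 25.8070 K
Q = 143.4100 * 17.6400 * 25.8070 = 65285.3202 W

65285.3202 W


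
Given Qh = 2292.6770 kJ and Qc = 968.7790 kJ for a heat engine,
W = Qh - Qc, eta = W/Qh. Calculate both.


W = 2292.6770 - 968.7790 = 1323.8980 kJ
eta = 1323.8980 / 2292.6770 = 0.5774 = 57.7446%

W = 1323.8980 kJ, eta = 57.7446%


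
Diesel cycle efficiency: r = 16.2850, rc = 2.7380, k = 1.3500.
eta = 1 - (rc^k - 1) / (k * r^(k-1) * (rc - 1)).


r^(k-1) = 2.6554
rc^k = 3.8952
eta = 0.5353 = 53.5296%

53.5296%


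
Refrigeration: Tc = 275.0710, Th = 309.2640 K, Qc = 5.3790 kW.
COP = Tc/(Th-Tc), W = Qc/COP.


COP = 275.0710 / 34.1930 = 8.0447
W = 5.3790 / 8.0447 = 0.6686 kW

COP = 8.0447, W = 0.6686 kW


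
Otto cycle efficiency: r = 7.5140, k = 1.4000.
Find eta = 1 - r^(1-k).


r^(k-1) = 2.2405
eta = 1 - 1/2.2405 = 0.5537 = 55.3675%

55.3675%


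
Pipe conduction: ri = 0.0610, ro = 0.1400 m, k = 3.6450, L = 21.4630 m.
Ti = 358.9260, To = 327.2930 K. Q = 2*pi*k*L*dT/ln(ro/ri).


dT = 31.6330 K
ln(ro/ri) = 0.8308
Q = 2*pi*3.6450*21.4630*31.6330 / 0.8308 = 18716.6516 W

18716.6516 W


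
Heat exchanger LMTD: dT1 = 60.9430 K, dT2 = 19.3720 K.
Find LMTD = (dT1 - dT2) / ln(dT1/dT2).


dT1/dT2 = 3.1459
ln(dT1/dT2) = 1.1461
LMTD = 41.5710 / 1.1461 = 36.2714 K

36.2714 K


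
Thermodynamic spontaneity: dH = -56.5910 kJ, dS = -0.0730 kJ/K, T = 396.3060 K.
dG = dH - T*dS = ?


T*dS = 396.3060 * -0.0730 = -28.9303 kJ
dG = -56.5910 + 28.9303 = -27.6607 kJ (spontaneous)

dG = -27.6607 kJ, spontaneous


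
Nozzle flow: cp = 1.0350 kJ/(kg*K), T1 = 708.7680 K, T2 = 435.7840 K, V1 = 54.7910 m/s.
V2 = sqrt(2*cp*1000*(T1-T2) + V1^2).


dT = 272.9840 K
2*cp*1000*dT = 565076.8800
V1^2 = 3002.0537
V2 = sqrt(568078.9337) = 753.7101 m/s

753.7101 m/s


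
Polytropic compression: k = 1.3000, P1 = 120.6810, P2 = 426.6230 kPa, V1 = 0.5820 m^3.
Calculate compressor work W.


(k-1)/k = 0.2308
(P2/P1)^exp = 1.3383
W = 4.3333 * 120.6810 * 0.5820 * (1.3383 - 1) = 102.9656 kJ

102.9656 kJ


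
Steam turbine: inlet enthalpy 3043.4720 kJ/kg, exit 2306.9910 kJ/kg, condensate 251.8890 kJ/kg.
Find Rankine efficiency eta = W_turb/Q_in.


W = 736.4810 kJ/kg
Q_in = 2791.5830 kJ/kg
eta = 0.2638 = 26.3822%

eta = 26.3822%


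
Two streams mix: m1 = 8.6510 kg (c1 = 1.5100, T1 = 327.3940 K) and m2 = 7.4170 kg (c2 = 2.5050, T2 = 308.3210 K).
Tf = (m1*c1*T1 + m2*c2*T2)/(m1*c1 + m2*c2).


num = 10005.2273
den = 31.6426
Tf = 316.1949 K

316.1949 K


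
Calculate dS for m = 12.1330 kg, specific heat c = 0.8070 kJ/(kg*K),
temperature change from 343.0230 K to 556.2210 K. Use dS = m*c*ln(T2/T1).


T2/T1 = 1.6215
ln(T2/T1) = 0.4834
dS = 12.1330 * 0.8070 * 0.4834 = 4.7328 kJ/K

4.7328 kJ/K


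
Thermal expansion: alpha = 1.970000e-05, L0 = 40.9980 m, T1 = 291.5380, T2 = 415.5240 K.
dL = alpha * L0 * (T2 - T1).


dT = 123.9860 K
dL = 1.970000e-05 * 40.9980 * 123.9860 = 0.100139 m
L_final = 41.098139 m

dL = 0.100139 m


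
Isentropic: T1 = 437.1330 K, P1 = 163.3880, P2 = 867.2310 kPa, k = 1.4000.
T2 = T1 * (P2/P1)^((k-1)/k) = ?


(k-1)/k = 0.2857
(P2/P1)^exp = 1.6111
T2 = 437.1330 * 1.6111 = 704.2584 K

704.2584 K


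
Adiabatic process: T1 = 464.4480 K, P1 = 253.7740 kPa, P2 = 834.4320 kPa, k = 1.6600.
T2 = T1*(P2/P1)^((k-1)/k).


(k-1)/k = 0.3976
(P2/P1)^exp = 1.6052
T2 = 464.4480 * 1.6052 = 745.5366 K

745.5366 K


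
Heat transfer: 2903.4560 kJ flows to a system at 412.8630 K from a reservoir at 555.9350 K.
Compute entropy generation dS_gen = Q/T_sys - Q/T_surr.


dS_sys = 2903.4560/412.8630 = 7.0325 kJ/K
dS_surr = -2903.4560/555.9350 = -5.2227 kJ/K
dS_gen = 7.0325 - 5.2227 = 1.8098 kJ/K (irreversible)

dS_gen = 1.8098 kJ/K, irreversible


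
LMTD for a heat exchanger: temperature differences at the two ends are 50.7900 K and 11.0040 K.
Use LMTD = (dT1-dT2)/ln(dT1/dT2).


dT1/dT2 = 4.6156
ln(dT1/dT2) = 1.5294
LMTD = 39.7860 / 1.5294 = 26.0134 K

26.0134 K


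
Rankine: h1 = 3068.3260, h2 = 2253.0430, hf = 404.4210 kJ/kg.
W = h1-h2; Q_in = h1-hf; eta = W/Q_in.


W = 815.2830 kJ/kg
Q_in = 2663.9050 kJ/kg
eta = 0.3060 = 30.6048%

eta = 30.6048%


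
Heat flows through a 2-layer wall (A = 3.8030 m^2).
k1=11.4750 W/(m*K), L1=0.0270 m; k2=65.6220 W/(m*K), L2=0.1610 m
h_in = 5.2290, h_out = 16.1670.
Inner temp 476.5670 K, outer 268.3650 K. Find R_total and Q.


R_conv_in = 1/(5.2290*3.8030) = 0.0503
R_1 = 0.0270/(11.4750*3.8030) = 0.0006
R_2 = 0.1610/(65.6220*3.8030) = 0.0006
R_conv_out = 1/(16.1670*3.8030) = 0.0163
R_total = 0.0678 K/W
Q = 208.2020 / 0.0678 = 3070.1290 W

R_total = 0.0678 K/W, Q = 3070.1290 W


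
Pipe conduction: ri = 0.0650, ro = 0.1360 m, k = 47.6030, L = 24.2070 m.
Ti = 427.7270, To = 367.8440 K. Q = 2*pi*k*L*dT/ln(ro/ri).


dT = 59.8830 K
ln(ro/ri) = 0.7383
Q = 2*pi*47.6030*24.2070*59.8830 / 0.7383 = 587279.5696 W

587279.5696 W


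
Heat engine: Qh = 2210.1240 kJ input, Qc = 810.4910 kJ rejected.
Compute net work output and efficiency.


W = 2210.1240 - 810.4910 = 1399.6330 kJ
eta = 1399.6330 / 2210.1240 = 0.6333 = 63.3283%

W = 1399.6330 kJ, eta = 63.3283%


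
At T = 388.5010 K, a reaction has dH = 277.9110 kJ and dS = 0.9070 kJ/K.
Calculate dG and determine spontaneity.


T*dS = 388.5010 * 0.9070 = 352.3704 kJ
dG = 277.9110 - 352.3704 = -74.4594 kJ (spontaneous)

dG = -74.4594 kJ, spontaneous


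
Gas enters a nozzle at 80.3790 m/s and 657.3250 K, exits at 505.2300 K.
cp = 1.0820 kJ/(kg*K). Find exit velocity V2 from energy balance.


dT = 152.0950 K
2*cp*1000*dT = 329133.5800
V1^2 = 6460.7836
V2 = sqrt(335594.3636) = 579.3051 m/s

579.3051 m/s


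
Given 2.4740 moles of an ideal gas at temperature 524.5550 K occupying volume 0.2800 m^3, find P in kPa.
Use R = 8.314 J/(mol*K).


P = nRT/V = 2.4740 * 8.314 * 524.5550 / 0.2800
= 10789.4858 / 0.2800 = 38533.8777 Pa = 38.5339 kPa

38.5339 kPa


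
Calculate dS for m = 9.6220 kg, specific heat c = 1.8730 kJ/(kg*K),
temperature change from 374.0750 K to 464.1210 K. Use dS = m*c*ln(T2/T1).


T2/T1 = 1.2407
ln(T2/T1) = 0.2157
dS = 9.6220 * 1.8730 * 0.2157 = 3.8871 kJ/K

3.8871 kJ/K


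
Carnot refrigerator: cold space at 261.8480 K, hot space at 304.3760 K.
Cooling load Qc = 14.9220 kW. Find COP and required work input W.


COP = 261.8480 / 42.5280 = 6.1571
W = 14.9220 / 6.1571 = 2.4236 kW

COP = 6.1571, W = 2.4236 kW


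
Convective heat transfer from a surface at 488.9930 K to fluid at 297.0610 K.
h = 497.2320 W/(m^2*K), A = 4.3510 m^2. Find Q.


dT = 191.9320 K
Q = 497.2320 * 4.3510 * 191.9320 = 415236.5199 W

415236.5199 W


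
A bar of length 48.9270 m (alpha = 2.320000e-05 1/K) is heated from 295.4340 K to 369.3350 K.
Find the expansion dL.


dT = 73.9010 K
dL = 2.320000e-05 * 48.9270 * 73.9010 = 0.083885 m
L_final = 49.010885 m

dL = 0.083885 m


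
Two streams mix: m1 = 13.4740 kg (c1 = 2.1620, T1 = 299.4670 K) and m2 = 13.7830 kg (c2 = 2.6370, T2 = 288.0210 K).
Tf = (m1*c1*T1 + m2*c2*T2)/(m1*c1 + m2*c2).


num = 19192.0550
den = 65.4766
Tf = 293.1134 K

293.1134 K


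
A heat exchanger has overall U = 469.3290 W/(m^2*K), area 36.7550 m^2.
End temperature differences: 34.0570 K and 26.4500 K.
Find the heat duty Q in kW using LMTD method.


LMTD = 30.0934 K
Q = 469.3290 * 36.7550 * 30.0934 = 519117.2947 W = 519.1173 kW

519.1173 kW


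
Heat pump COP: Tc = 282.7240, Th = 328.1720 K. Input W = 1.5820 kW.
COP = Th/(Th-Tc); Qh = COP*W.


COP = 328.1720 / 45.4480 = 7.2208
Qh = 7.2208 * 1.5820 = 11.4233 kW

COP = 7.2208, Qh = 11.4233 kW


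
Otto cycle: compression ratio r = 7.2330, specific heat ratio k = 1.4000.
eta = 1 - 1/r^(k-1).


r^(k-1) = 2.2066
eta = 1 - 1/2.2066 = 0.5468 = 54.6818%

54.6818%


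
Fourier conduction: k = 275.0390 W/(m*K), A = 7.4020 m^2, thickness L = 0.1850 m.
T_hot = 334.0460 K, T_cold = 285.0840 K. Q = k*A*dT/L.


dT = 48.9620 K
Q = 275.0390 * 7.4020 * 48.9620 / 0.1850 = 538803.9641 W

538803.9641 W


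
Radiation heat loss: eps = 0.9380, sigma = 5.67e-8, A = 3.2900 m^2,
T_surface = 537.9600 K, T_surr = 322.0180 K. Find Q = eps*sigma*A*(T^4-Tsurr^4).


T^4 = 8.3753e+10
Tsurr^4 = 1.0753e+10
Q = 0.9380 * 5.67e-8 * 3.2900 * 7.3000e+10 = 12773.3700 W

12773.3700 W


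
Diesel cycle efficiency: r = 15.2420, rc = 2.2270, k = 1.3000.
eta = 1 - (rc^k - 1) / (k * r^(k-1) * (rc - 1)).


r^(k-1) = 2.2642
rc^k = 2.8316
eta = 0.4928 = 49.2849%

49.2849%


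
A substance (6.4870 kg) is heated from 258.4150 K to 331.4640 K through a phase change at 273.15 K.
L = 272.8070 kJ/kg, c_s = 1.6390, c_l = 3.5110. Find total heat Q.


Q1 (sensible, solid) = 6.4870 * 1.6390 * 14.7350 = 156.6654 kJ
Q2 (latent) = 6.4870 * 272.8070 = 1769.6990 kJ
Q3 (sensible, liquid) = 6.4870 * 3.5110 * 58.3140 = 1328.1513 kJ
Q_total = 3254.5157 kJ

3254.5157 kJ


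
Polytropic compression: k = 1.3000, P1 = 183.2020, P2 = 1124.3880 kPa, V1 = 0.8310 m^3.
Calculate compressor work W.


(k-1)/k = 0.2308
(P2/P1)^exp = 1.5200
W = 4.3333 * 183.2020 * 0.8310 * (1.5200 - 1) = 343.0479 kJ

343.0479 kJ


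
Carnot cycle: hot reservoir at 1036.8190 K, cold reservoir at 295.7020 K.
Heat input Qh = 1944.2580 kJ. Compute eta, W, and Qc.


eta = 1 - 295.7020/1036.8190 = 0.7148
W = 0.7148 * 1944.2580 = 1389.7533 kJ
Qc = 1944.2580 - 1389.7533 = 554.5047 kJ

eta = 71.4799%, W = 1389.7533 kJ, Qc = 554.5047 kJ


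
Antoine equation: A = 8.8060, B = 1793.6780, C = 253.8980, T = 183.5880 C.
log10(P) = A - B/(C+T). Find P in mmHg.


C+T = 437.4860
B/(C+T) = 4.1000
log10(P) = 8.8060 - 4.1000 = 4.7060
P = 10^4.7060 = 50819.8493 mmHg

50819.8493 mmHg


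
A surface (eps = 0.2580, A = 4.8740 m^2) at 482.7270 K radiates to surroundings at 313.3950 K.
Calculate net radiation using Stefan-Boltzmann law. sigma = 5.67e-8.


T^4 = 5.4301e+10
Tsurr^4 = 9.6465e+09
Q = 0.2580 * 5.67e-8 * 4.8740 * 4.4654e+10 = 3183.8461 W

3183.8461 W


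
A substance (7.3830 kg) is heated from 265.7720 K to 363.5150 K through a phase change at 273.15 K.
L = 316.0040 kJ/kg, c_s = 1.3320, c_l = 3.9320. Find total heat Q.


Q1 (sensible, solid) = 7.3830 * 1.3320 * 7.3780 = 72.5564 kJ
Q2 (latent) = 7.3830 * 316.0040 = 2333.0575 kJ
Q3 (sensible, liquid) = 7.3830 * 3.9320 * 90.3650 = 2623.2920 kJ
Q_total = 5028.9059 kJ

5028.9059 kJ


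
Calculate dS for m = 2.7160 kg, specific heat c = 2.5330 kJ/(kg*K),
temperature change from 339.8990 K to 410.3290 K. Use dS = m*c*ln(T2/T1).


T2/T1 = 1.2072
ln(T2/T1) = 0.1883
dS = 2.7160 * 2.5330 * 0.1883 = 1.2955 kJ/K

1.2955 kJ/K


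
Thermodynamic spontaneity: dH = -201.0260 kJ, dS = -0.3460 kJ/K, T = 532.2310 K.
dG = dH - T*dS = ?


T*dS = 532.2310 * -0.3460 = -184.1519 kJ
dG = -201.0260 + 184.1519 = -16.8741 kJ (spontaneous)

dG = -16.8741 kJ, spontaneous


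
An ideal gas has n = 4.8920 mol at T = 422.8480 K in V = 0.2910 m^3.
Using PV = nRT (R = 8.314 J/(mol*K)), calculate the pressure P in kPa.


P = nRT/V = 4.8920 * 8.314 * 422.8480 / 0.2910
= 17198.1111 / 0.2910 = 59100.0380 Pa = 59.1000 kPa

59.1000 kPa


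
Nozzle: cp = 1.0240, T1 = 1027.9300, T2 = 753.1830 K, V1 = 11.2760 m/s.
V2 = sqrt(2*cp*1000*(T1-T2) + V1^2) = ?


dT = 274.7470 K
2*cp*1000*dT = 562681.8560
V1^2 = 127.1482
V2 = sqrt(562809.0042) = 750.2060 m/s

750.2060 m/s


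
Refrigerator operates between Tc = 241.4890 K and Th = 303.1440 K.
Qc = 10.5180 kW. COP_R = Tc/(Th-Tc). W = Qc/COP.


COP = 241.4890 / 61.6550 = 3.9168
W = 10.5180 / 3.9168 = 2.6854 kW

COP = 3.9168, W = 2.6854 kW


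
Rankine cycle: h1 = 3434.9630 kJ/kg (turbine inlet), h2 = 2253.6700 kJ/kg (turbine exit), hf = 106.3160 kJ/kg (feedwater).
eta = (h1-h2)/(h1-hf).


W = 1181.2930 kJ/kg
Q_in = 3328.6470 kJ/kg
eta = 0.3549 = 35.4887%

eta = 35.4887%


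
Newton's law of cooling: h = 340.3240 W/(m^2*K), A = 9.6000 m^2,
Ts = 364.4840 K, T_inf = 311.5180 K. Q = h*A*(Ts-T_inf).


dT = 52.9660 K
Q = 340.3240 * 9.6000 * 52.9660 = 173045.7694 W

173045.7694 W


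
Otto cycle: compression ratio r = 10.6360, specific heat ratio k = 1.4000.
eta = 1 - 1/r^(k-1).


r^(k-1) = 2.5746
eta = 1 - 1/2.5746 = 0.6116 = 61.1592%

61.1592%


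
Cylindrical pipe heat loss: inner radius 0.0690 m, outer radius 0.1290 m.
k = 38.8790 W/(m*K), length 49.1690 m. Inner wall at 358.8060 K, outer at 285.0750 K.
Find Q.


dT = 73.7310 K
ln(ro/ri) = 0.6257
Q = 2*pi*38.8790*49.1690*73.7310 / 0.6257 = 1415357.6750 W

1415357.6750 W


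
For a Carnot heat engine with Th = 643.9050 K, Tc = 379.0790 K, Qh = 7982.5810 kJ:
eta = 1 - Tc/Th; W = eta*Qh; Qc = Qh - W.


eta = 1 - 379.0790/643.9050 = 0.4113
W = 0.4113 * 7982.5810 = 3283.0852 kJ
Qc = 7982.5810 - 3283.0852 = 4699.4958 kJ

eta = 41.1281%, W = 3283.0852 kJ, Qc = 4699.4958 kJ


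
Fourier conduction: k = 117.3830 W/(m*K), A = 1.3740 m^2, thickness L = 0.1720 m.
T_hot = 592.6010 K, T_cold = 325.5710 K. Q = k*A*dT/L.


dT = 267.0300 K
Q = 117.3830 * 1.3740 * 267.0300 / 0.1720 = 250393.7857 W

250393.7857 W


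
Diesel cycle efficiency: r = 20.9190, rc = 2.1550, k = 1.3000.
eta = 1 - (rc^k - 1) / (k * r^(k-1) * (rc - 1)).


r^(k-1) = 2.4898
rc^k = 2.7132
eta = 0.5417 = 54.1732%

54.1732%


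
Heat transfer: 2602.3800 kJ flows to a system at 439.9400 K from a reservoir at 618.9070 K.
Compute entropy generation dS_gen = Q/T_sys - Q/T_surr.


dS_sys = 2602.3800/439.9400 = 5.9153 kJ/K
dS_surr = -2602.3800/618.9070 = -4.2048 kJ/K
dS_gen = 5.9153 - 4.2048 = 1.7105 kJ/K (irreversible)

dS_gen = 1.7105 kJ/K, irreversible


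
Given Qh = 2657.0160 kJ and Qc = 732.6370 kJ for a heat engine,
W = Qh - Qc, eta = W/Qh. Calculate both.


W = 2657.0160 - 732.6370 = 1924.3790 kJ
eta = 1924.3790 / 2657.0160 = 0.7243 = 72.4263%

W = 1924.3790 kJ, eta = 72.4263%


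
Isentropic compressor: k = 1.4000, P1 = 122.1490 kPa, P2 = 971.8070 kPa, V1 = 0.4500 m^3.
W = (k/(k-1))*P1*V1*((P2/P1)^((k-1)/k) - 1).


(k-1)/k = 0.2857
(P2/P1)^exp = 1.8086
W = 3.5000 * 122.1490 * 0.4500 * (1.8086 - 1) = 155.5602 kJ

155.5602 kJ


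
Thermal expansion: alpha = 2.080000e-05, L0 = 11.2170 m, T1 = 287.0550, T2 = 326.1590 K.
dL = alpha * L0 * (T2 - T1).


dT = 39.1040 K
dL = 2.080000e-05 * 11.2170 * 39.1040 = 0.009123 m
L_final = 11.226123 m

dL = 0.009123 m
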